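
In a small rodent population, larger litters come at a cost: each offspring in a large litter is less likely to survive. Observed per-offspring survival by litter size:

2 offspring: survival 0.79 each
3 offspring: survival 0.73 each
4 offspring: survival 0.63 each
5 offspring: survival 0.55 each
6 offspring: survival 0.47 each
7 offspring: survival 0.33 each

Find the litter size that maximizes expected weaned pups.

6

Expected weaned pups = c × s(c):
  c=2: 2 × 0.79 = 1.580
  c=3: 3 × 0.73 = 2.190
  c=4: 4 × 0.63 = 2.520
  c=5: 5 × 0.55 = 2.750
  c=6: 6 × 0.47 = 2.820
  c=7: 7 × 0.33 = 2.310
Maximum at c = 6 (2.820 weaned pups).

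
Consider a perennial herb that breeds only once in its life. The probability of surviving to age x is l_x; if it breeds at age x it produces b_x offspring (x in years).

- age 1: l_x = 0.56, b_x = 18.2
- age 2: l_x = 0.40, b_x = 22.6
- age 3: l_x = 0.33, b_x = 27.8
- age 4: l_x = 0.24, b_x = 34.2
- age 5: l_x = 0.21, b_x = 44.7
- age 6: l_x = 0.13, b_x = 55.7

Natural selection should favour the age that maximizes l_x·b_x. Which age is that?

1

Expected offspring if breeding at age x = l_x × b_x:
  age 1: 0.56 × 18.2 = 10.192
  age 2: 0.40 × 22.6 = 9.040
  age 3: 0.33 × 27.8 = 9.174
  age 4: 0.24 × 34.2 = 8.208
  age 5: 0.21 × 44.7 = 9.387
  age 6: 0.13 × 55.7 = 7.241
Maximum at age 1 (10.192).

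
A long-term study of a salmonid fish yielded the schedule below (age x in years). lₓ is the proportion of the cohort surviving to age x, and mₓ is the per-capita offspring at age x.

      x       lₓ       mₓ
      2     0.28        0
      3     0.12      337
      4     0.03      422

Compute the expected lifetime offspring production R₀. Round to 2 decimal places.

R₀ = Σ lₓ mₓ:
  age 2: 0.28 × 0 = 0.0000
  age 3: 0.12 × 337 = 40.4400
  age 4: 0.03 × 422 = 12.6600
R₀ = 0.0000 + 40.4400 + 12.6600 = 53.1000

53.10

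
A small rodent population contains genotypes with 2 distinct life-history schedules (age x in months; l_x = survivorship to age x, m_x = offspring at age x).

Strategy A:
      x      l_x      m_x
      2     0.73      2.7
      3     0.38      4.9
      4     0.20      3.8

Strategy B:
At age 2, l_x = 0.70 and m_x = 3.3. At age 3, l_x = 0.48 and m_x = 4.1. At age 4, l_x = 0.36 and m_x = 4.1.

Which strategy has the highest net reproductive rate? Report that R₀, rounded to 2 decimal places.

5.75

Strategy A: R₀ = 0.73×2.7 + 0.38×4.9 + 0.20×3.8 = 4.5930
Strategy B: R₀ = 0.70×3.3 + 0.48×4.1 + 0.36×4.1 = 5.7540
Highest R₀: strategy B with 5.7540.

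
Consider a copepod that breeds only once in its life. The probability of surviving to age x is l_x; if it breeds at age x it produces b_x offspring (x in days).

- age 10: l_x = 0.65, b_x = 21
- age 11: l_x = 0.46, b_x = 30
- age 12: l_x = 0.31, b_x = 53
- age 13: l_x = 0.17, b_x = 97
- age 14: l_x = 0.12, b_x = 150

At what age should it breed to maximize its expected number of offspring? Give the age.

Expected offspring if breeding at age x = l_x × b_x:
  age 10: 0.65 × 21 = 13.650
  age 11: 0.46 × 30 = 13.800
  age 12: 0.31 × 53 = 16.430
  age 13: 0.17 × 97 = 16.490
  age 14: 0.12 × 150 = 18.000
Maximum at age 14 (18.000).

14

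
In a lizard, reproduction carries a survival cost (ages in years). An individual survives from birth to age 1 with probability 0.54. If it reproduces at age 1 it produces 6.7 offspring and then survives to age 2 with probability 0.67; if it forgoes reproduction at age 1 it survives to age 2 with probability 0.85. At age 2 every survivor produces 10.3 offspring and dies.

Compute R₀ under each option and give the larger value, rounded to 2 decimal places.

breed at age 1: R₀ = 0.54 × (6.7 + 0.67 × 10.3) = 0.54 × 13.6010 = 7.3445
delay to age 2: R₀ = 0.54 × (0.85 × 10.3) = 0.54 × 8.7550 = 4.7277
Higher: breed at age 1 (7.3445).

7.34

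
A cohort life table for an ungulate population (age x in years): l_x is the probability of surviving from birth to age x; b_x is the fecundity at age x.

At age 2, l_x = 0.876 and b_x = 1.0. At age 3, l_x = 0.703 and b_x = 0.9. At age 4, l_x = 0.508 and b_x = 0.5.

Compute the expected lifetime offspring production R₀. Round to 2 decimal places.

R₀ = Σ l_x b_x:
  age 2: 0.876 × 1.0 = 0.8760
  age 3: 0.703 × 0.9 = 0.6327
  age 4: 0.508 × 0.5 = 0.2540
R₀ = 0.8760 + 0.6327 + 0.2540 = 1.7627

1.76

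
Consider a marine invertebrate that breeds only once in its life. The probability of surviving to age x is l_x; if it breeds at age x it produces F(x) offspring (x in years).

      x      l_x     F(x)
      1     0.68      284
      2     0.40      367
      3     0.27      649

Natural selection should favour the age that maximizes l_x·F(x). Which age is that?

1

Expected offspring if breeding at age x = l_x × F(x):
  age 1: 0.68 × 284 = 193.120
  age 2: 0.40 × 367 = 146.800
  age 3: 0.27 × 649 = 175.230
Maximum at age 1 (193.120).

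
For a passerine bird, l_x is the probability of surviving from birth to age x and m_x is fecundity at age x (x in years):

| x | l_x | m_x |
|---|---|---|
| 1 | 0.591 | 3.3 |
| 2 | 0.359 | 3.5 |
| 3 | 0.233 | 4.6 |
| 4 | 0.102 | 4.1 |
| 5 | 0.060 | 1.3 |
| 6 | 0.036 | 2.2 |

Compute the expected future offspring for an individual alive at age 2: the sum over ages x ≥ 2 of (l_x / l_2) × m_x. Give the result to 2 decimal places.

l_2 = 0.359. Conditional survival from age 2 to x is l_x / l_2.
  x=2: (0.359/0.359) × 3.5 = 3.5000
  x=3: (0.233/0.359) × 4.6 = 2.9855
  x=4: (0.102/0.359) × 4.1 = 1.1649
  x=5: (0.060/0.359) × 1.3 = 0.2173
  x=6: (0.036/0.359) × 2.2 = 0.2206
Sum = 3.5000 + 2.9855 + 1.1649 + 0.2173 + 0.2206 = 8.0883

8.09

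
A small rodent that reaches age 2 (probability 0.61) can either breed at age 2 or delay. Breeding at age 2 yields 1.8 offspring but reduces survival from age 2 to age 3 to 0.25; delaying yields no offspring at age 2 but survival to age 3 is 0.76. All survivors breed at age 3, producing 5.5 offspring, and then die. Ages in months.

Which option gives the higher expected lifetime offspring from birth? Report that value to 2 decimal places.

2.55

breed at age 2: R₀ = 0.61 × (1.8 + 0.25 × 5.5) = 0.61 × 3.1750 = 1.9367
delay to age 3: R₀ = 0.61 × (0.76 × 5.5) = 0.61 × 4.1800 = 2.5498
Higher: delay to age 3 (2.5498).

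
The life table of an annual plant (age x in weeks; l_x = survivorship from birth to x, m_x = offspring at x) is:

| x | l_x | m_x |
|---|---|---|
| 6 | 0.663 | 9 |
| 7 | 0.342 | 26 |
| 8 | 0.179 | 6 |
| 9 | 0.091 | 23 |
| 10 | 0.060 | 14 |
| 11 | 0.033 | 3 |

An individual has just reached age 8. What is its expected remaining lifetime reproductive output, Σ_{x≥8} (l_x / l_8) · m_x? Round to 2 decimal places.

l_8 = 0.179. Conditional survival from age 8 to x is l_x / l_8.
  x=8: (0.179/0.179) × 6 = 6.0000
  x=9: (0.091/0.179) × 23 = 11.6927
  x=10: (0.060/0.179) × 14 = 4.6927
  x=11: (0.033/0.179) × 3 = 0.5531
Sum = 6.0000 + 11.6927 + 4.6927 + 0.5531 = 22.9385

22.94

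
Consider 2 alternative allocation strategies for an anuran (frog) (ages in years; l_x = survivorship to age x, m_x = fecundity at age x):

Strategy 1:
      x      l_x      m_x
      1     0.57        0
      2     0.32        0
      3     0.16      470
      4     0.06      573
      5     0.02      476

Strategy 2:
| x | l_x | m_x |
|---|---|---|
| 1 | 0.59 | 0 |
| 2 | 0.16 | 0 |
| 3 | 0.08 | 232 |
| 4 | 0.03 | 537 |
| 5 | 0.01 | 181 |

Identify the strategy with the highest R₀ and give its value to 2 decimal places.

Strategy 1: R₀ = 0.57×0 + 0.32×0 + 0.16×470 + 0.06×573 + 0.02×476 = 119.1000
Strategy 2: R₀ = 0.59×0 + 0.16×0 + 0.08×232 + 0.03×537 + 0.01×181 = 36.4800
Highest R₀: strategy 1 with 119.1000.

119.10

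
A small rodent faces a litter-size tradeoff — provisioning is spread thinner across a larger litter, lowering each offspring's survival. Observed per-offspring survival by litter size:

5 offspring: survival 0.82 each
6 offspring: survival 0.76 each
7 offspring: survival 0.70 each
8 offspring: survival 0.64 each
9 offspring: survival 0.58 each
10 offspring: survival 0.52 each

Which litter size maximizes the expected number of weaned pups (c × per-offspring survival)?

9

Expected weaned pups = c × s(c):
  c=5: 5 × 0.82 = 4.100
  c=6: 6 × 0.76 = 4.560
  c=7: 7 × 0.70 = 4.900
  c=8: 8 × 0.64 = 5.120
  c=9: 9 × 0.58 = 5.220
  c=10: 10 × 0.52 = 5.200
Maximum at c = 9 (5.220 weaned pups).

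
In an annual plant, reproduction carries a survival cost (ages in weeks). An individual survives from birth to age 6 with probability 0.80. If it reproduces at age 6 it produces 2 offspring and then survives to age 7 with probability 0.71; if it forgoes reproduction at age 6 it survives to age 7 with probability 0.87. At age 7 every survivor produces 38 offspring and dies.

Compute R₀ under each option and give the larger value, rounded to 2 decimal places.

26.45

breed at age 6: R₀ = 0.80 × (2 + 0.71 × 38) = 0.80 × 28.9800 = 23.1840
delay to age 7: R₀ = 0.80 × (0.87 × 38) = 0.80 × 33.0600 = 26.4480
Higher: delay to age 7 (26.4480).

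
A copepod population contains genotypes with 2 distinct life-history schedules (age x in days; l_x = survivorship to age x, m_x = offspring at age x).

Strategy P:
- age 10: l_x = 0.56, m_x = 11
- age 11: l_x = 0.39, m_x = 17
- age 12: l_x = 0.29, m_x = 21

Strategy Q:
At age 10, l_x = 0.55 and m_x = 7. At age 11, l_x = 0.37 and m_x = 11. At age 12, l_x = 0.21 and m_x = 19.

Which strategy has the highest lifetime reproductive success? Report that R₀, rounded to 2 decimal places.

Strategy P: R₀ = 0.56×11 + 0.39×17 + 0.29×21 = 18.8800
Strategy Q: R₀ = 0.55×7 + 0.37×11 + 0.21×19 = 11.9100
Highest R₀: strategy P with 18.8800.

18.88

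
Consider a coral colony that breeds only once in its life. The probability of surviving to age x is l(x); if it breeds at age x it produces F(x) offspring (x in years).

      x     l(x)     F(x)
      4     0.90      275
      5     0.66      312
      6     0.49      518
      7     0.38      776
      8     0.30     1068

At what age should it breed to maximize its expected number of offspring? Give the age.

Expected offspring if breeding at age x = l(x) × F(x):
  age 4: 0.90 × 275 = 247.500
  age 5: 0.66 × 312 = 205.920
  age 6: 0.49 × 518 = 253.820
  age 7: 0.38 × 776 = 294.880
  age 8: 0.30 × 1068 = 320.400
Maximum at age 8 (320.400).

8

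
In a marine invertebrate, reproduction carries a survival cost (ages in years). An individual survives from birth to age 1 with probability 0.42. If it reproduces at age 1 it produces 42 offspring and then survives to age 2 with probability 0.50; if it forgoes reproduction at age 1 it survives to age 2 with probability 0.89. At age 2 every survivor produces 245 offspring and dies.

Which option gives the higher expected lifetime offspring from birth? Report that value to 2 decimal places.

91.58

breed at age 1: R₀ = 0.42 × (42 + 0.50 × 245) = 0.42 × 164.5000 = 69.0900
delay to age 2: R₀ = 0.42 × (0.89 × 245) = 0.42 × 218.0500 = 91.5810
Higher: delay to age 2 (91.5810).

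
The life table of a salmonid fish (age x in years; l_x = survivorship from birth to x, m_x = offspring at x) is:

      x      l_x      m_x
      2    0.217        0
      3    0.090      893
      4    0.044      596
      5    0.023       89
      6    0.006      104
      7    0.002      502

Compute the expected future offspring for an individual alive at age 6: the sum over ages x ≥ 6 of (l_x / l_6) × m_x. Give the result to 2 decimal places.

l_6 = 0.006. Conditional survival from age 6 to x is l_x / l_6.
  x=6: (0.006/0.006) × 104 = 104.0000
  x=7: (0.002/0.006) × 502 = 167.3333
Sum = 104.0000 + 167.3333 = 271.3333

271.33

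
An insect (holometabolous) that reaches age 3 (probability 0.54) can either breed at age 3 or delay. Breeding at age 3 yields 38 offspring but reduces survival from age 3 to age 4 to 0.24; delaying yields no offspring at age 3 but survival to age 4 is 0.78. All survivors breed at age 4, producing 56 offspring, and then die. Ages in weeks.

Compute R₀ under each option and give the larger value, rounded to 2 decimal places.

breed at age 3: R₀ = 0.54 × (38 + 0.24 × 56) = 0.54 × 51.4400 = 27.7776
delay to age 4: R₀ = 0.54 × (0.78 × 56) = 0.54 × 43.6800 = 23.5872
Higher: breed at age 3 (27.7776).

27.78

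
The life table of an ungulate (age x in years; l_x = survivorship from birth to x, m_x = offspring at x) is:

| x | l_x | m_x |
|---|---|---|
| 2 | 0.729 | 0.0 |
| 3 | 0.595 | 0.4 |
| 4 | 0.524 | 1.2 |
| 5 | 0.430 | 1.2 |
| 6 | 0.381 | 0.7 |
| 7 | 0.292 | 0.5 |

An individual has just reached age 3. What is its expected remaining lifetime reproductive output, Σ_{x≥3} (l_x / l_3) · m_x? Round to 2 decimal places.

3.02

l_3 = 0.595. Conditional survival from age 3 to x is l_x / l_3.
  x=3: (0.595/0.595) × 0.4 = 0.4000
  x=4: (0.524/0.595) × 1.2 = 1.0568
  x=5: (0.430/0.595) × 1.2 = 0.8672
  x=6: (0.381/0.595) × 0.7 = 0.4482
  x=7: (0.292/0.595) × 0.5 = 0.2454
Sum = 0.4000 + 1.0568 + 0.8672 + 0.4482 + 0.2454 = 3.0176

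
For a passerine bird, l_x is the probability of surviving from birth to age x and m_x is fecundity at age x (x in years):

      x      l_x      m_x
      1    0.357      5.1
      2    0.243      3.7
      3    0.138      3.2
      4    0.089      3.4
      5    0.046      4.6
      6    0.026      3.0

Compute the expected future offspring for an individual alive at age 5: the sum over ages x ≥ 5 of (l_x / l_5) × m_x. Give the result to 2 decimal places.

6.30

l_5 = 0.046. Conditional survival from age 5 to x is l_x / l_5.
  x=5: (0.046/0.046) × 4.6 = 4.6000
  x=6: (0.026/0.046) × 3.0 = 1.6957
Sum = 4.6000 + 1.6957 = 6.2957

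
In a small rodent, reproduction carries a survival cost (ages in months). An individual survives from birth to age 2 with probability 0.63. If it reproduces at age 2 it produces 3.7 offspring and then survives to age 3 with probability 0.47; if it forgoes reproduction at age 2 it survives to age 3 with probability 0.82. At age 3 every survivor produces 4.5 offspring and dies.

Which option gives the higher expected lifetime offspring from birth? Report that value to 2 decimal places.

3.66

breed at age 2: R₀ = 0.63 × (3.7 + 0.47 × 4.5) = 0.63 × 5.8150 = 3.6634
delay to age 3: R₀ = 0.63 × (0.82 × 4.5) = 0.63 × 3.6900 = 2.3247
Higher: breed at age 2 (3.6634).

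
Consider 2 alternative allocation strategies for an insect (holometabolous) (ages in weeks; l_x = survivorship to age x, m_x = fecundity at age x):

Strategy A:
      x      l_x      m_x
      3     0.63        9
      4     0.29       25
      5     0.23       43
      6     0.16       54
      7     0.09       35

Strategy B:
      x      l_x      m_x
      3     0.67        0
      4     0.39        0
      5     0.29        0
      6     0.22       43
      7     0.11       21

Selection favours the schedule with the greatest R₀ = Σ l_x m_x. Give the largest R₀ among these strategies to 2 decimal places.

Strategy A: R₀ = 0.63×9 + 0.29×25 + 0.23×43 + 0.16×54 + 0.09×35 = 34.6000
Strategy B: R₀ = 0.67×0 + 0.39×0 + 0.29×0 + 0.22×43 + 0.11×21 = 11.7700
Highest R₀: strategy A with 34.6000.

34.60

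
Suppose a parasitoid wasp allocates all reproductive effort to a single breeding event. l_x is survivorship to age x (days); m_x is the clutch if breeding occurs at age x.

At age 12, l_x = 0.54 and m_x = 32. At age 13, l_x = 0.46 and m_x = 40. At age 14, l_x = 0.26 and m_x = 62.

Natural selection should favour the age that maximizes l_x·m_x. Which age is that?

Expected offspring if breeding at age x = l_x × m_x:
  age 12: 0.54 × 32 = 17.280
  age 13: 0.46 × 40 = 18.400
  age 14: 0.26 × 62 = 16.120
Maximum at age 13 (18.400).

13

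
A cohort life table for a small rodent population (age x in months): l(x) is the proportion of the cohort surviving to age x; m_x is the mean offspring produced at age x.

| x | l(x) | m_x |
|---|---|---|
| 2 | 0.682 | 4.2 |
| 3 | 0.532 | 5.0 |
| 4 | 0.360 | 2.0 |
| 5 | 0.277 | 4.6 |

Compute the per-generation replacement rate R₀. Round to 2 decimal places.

R₀ = Σ l(x) m_x:
  age 2: 0.682 × 4.2 = 2.8644
  age 3: 0.532 × 5.0 = 2.6600
  age 4: 0.360 × 2.0 = 0.7200
  age 5: 0.277 × 4.6 = 1.2742
R₀ = 2.8644 + 2.6600 + 0.7200 + 1.2742 = 7.5186

7.52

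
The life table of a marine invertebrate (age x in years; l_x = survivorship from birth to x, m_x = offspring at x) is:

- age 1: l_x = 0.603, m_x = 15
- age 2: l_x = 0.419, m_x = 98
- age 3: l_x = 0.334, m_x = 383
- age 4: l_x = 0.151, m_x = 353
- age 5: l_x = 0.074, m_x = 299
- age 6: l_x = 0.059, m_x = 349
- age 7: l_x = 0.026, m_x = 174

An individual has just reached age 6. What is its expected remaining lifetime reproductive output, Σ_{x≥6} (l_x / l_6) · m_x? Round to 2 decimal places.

425.68

l_6 = 0.059. Conditional survival from age 6 to x is l_x / l_6.
  x=6: (0.059/0.059) × 349 = 349.0000
  x=7: (0.026/0.059) × 174 = 76.6780
Sum = 349.0000 + 76.6780 = 425.6780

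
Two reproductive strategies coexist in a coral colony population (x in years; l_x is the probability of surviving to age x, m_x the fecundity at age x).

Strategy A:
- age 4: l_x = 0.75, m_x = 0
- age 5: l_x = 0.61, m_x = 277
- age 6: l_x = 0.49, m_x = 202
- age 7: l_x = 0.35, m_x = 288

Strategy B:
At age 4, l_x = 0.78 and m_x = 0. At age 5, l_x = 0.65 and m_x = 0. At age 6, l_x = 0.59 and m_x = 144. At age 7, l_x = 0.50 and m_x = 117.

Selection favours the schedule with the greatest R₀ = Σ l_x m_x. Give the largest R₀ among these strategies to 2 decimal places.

368.75

Strategy A: R₀ = 0.75×0 + 0.61×277 + 0.49×202 + 0.35×288 = 368.7500
Strategy B: R₀ = 0.78×0 + 0.65×0 + 0.59×144 + 0.50×117 = 143.4600
Highest R₀: strategy A with 368.7500.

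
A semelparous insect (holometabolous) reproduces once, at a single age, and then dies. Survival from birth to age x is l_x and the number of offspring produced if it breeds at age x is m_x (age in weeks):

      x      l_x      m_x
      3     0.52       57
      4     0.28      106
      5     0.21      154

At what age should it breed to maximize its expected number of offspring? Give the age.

5

Expected offspring if breeding at age x = l_x × m_x:
  age 3: 0.52 × 57 = 29.640
  age 4: 0.28 × 106 = 29.680
  age 5: 0.21 × 154 = 32.340
Maximum at age 5 (32.340).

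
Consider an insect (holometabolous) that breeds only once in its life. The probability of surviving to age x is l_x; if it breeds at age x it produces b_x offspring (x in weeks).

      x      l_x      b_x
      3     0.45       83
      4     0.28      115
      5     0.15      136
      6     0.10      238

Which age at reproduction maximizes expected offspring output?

Expected offspring if breeding at age x = l_x × b_x:
  age 3: 0.45 × 83 = 37.350
  age 4: 0.28 × 115 = 32.200
  age 5: 0.15 × 136 = 20.400
  age 6: 0.10 × 238 = 23.800
Maximum at age 3 (37.350).

3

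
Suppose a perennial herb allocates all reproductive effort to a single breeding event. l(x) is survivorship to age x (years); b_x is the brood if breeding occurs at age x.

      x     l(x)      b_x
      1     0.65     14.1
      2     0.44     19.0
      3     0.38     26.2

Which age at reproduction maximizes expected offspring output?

3

Expected offspring if breeding at age x = l(x) × b_x:
  age 1: 0.65 × 14.1 = 9.165
  age 2: 0.44 × 19.0 = 8.360
  age 3: 0.38 × 26.2 = 9.956
Maximum at age 3 (9.956).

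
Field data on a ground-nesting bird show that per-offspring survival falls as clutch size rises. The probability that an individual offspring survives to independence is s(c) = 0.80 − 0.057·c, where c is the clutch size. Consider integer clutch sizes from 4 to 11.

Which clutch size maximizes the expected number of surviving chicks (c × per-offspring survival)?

Expected surviving chicks = c × s(c):
  c=4: 4 × 0.572 = 2.288
  c=5: 5 × 0.515 = 2.575
  c=6: 6 × 0.458 = 2.748
  c=7: 7 × 0.401 = 2.807
  c=8: 8 × 0.344 = 2.752
  c=9: 9 × 0.287 = 2.583
  c=10: 10 × 0.230 = 2.300
  c=11: 11 × 0.173 = 1.903
Maximum at c = 7 (2.807 surviving chicks).

7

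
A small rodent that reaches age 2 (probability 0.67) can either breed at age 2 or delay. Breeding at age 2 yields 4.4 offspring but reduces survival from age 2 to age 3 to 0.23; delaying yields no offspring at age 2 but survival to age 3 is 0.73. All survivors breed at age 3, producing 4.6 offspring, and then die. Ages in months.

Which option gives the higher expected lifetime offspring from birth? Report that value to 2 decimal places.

3.66

breed at age 2: R₀ = 0.67 × (4.4 + 0.23 × 4.6) = 0.67 × 5.4580 = 3.6569
delay to age 3: R₀ = 0.67 × (0.73 × 4.6) = 0.67 × 3.3580 = 2.2499
Higher: breed at age 2 (3.6569).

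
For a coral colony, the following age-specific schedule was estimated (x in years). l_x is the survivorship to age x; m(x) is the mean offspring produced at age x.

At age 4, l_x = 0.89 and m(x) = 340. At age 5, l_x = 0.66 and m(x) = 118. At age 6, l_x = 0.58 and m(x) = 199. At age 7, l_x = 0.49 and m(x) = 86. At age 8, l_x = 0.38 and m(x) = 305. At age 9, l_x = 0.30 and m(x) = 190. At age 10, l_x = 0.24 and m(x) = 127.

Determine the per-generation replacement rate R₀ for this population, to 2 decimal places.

R₀ = Σ l_x m(x):
  age 4: 0.89 × 340 = 302.6000
  age 5: 0.66 × 118 = 77.8800
  age 6: 0.58 × 199 = 115.4200
  age 7: 0.49 × 86 = 42.1400
  age 8: 0.38 × 305 = 115.9000
  age 9: 0.30 × 190 = 57.0000
  age 10: 0.24 × 127 = 30.4800
R₀ = 302.6000 + 77.8800 + 115.4200 + 42.1400 + 115.9000 + 57.0000 + 30.4800 = 741.4200

741.42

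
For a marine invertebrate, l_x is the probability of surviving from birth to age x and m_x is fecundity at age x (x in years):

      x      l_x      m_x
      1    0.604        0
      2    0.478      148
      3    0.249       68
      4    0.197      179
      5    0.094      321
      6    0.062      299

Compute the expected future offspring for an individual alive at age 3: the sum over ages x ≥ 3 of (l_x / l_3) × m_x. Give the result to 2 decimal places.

405.25

l_3 = 0.249. Conditional survival from age 3 to x is l_x / l_3.
  x=3: (0.249/0.249) × 68 = 68.0000
  x=4: (0.197/0.249) × 179 = 141.6185
  x=5: (0.094/0.249) × 321 = 121.1807
  x=6: (0.062/0.249) × 299 = 74.4498
Sum = 68.0000 + 141.6185 + 121.1807 + 74.4498 = 405.2490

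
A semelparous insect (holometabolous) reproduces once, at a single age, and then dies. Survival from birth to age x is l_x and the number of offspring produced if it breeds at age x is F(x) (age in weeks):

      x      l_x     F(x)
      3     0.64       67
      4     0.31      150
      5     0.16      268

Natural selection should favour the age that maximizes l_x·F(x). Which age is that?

Expected offspring if breeding at age x = l_x × F(x):
  age 3: 0.64 × 67 = 42.880
  age 4: 0.31 × 150 = 46.500
  age 5: 0.16 × 268 = 42.880
Maximum at age 4 (46.500).

4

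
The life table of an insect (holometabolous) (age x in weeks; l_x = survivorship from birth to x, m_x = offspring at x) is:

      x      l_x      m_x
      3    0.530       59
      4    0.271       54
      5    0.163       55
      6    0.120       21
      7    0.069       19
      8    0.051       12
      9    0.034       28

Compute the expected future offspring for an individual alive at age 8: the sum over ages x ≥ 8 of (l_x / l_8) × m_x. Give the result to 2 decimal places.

30.67

l_8 = 0.051. Conditional survival from age 8 to x is l_x / l_8.
  x=8: (0.051/0.051) × 12 = 12.0000
  x=9: (0.034/0.051) × 28 = 18.6667
Sum = 12.0000 + 18.6667 = 30.6667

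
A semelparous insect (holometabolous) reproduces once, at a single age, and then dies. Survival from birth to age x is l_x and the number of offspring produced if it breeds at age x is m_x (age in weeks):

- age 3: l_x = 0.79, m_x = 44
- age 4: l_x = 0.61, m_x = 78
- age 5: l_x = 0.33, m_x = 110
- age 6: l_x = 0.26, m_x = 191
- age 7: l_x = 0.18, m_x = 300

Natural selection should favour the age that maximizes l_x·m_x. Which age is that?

7

Expected offspring if breeding at age x = l_x × m_x:
  age 3: 0.79 × 44 = 34.760
  age 4: 0.61 × 78 = 47.580
  age 5: 0.33 × 110 = 36.300
  age 6: 0.26 × 191 = 49.660
  age 7: 0.18 × 300 = 54.000
Maximum at age 7 (54.000).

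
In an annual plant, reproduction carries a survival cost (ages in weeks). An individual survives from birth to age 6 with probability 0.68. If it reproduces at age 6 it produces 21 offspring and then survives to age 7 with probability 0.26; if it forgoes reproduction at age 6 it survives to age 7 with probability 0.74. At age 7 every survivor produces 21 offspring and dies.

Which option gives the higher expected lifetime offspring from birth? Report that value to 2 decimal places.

breed at age 6: R₀ = 0.68 × (21 + 0.26 × 21) = 0.68 × 26.4600 = 17.9928
delay to age 7: R₀ = 0.68 × (0.74 × 21) = 0.68 × 15.5400 = 10.5672
Higher: breed at age 6 (17.9928).

17.99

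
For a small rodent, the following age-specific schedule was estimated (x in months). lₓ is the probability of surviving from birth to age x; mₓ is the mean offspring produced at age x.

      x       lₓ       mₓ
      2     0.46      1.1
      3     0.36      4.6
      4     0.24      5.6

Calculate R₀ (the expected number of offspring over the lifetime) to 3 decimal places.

R₀ = Σ lₓ mₓ:
  age 2: 0.46 × 1.1 = 0.5060
  age 3: 0.36 × 4.6 = 1.6560
  age 4: 0.24 × 5.6 = 1.3440
R₀ = 0.5060 + 1.6560 + 1.3440 = 3.5060

3.506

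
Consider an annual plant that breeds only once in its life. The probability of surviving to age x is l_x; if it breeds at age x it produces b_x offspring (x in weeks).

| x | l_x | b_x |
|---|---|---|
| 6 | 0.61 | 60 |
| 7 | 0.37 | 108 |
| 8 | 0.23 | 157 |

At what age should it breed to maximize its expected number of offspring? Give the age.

7

Expected offspring if breeding at age x = l_x × b_x:
  age 6: 0.61 × 60 = 36.600
  age 7: 0.37 × 108 = 39.960
  age 8: 0.23 × 157 = 36.110
Maximum at age 7 (39.960).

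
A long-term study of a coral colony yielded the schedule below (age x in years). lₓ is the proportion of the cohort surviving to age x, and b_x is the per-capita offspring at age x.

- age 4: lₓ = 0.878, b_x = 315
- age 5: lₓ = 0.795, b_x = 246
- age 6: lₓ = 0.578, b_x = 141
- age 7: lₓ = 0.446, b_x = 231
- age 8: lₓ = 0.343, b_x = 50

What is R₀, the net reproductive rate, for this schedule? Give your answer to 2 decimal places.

R₀ = Σ lₓ b_x:
  age 4: 0.878 × 315 = 276.5700
  age 5: 0.795 × 246 = 195.5700
  age 6: 0.578 × 141 = 81.4980
  age 7: 0.446 × 231 = 103.0260
  age 8: 0.343 × 50 = 17.1500
R₀ = 276.5700 + 195.5700 + 81.4980 + 103.0260 + 17.1500 = 673.8140

673.81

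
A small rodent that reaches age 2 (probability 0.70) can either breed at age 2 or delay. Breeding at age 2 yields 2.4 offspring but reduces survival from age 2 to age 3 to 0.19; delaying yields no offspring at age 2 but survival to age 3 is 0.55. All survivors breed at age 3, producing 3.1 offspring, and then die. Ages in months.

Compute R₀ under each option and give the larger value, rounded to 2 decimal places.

2.09

breed at age 2: R₀ = 0.70 × (2.4 + 0.19 × 3.1) = 0.70 × 2.9890 = 2.0923
delay to age 3: R₀ = 0.70 × (0.55 × 3.1) = 0.70 × 1.7050 = 1.1935
Higher: breed at age 2 (2.0923).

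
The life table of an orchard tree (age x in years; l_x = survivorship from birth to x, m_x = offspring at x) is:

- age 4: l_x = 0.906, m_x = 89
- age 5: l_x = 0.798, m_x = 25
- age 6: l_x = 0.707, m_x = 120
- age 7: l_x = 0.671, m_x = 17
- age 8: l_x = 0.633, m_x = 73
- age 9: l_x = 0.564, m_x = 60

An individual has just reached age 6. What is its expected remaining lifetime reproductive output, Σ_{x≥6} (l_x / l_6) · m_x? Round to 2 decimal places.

l_6 = 0.707. Conditional survival from age 6 to x is l_x / l_6.
  x=6: (0.707/0.707) × 120 = 120.0000
  x=7: (0.671/0.707) × 17 = 16.1344
  x=8: (0.633/0.707) × 73 = 65.3593
  x=9: (0.564/0.707) × 60 = 47.8642
Sum = 120.0000 + 16.1344 + 65.3593 + 47.8642 = 249.3579

249.36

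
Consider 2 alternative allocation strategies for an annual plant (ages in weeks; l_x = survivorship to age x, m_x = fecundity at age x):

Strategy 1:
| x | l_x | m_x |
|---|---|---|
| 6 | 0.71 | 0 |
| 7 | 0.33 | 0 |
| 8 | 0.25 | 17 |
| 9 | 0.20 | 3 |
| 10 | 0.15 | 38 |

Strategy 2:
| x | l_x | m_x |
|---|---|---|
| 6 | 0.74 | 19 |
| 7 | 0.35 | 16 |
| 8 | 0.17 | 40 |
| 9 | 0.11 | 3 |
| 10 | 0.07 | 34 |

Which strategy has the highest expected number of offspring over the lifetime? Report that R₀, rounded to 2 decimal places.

29.17

Strategy 1: R₀ = 0.71×0 + 0.33×0 + 0.25×17 + 0.20×3 + 0.15×38 = 10.5500
Strategy 2: R₀ = 0.74×19 + 0.35×16 + 0.17×40 + 0.11×3 + 0.07×34 = 29.1700
Highest R₀: strategy 2 with 29.1700.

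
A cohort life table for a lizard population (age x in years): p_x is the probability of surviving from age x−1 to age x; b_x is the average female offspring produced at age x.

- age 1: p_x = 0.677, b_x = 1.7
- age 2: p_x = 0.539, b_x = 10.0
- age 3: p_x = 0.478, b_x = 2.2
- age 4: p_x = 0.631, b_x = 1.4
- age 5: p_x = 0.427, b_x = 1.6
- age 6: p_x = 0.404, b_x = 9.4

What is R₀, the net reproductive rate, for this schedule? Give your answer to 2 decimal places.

5.59

Survivorship from birth: l_x = p_1·p_2·…·p_x.
  l_1 = 0.67700
  l_2 = 0.36490
  l_3 = 0.17442
  l_4 = 0.11006
  l_5 = 0.04700
  l_6 = 0.01899
R₀ = Σ l_x b_x:
  age 1: 0.67700 × 1.7 = 1.1509
  age 2: 0.36490 × 10.0 = 3.6490
  age 3: 0.17442 × 2.2 = 0.3837
  age 4: 0.11006 × 1.4 = 0.1541
  age 5: 0.04700 × 1.6 = 0.0752
  age 6: 0.01899 × 9.4 = 0.1785
R₀ = 1.1509 + 3.6490 + 0.3837 + 0.1541 + 0.0752 + 0.1785 = 5.5914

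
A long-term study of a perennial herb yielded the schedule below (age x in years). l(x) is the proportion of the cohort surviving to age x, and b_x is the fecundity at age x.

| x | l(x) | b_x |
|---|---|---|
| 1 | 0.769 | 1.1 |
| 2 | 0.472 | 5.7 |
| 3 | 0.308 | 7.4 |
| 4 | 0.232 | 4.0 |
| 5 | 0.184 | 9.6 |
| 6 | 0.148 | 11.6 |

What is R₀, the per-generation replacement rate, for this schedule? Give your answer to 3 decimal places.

10.227

R₀ = Σ l(x) b_x:
  age 1: 0.769 × 1.1 = 0.8459
  age 2: 0.472 × 5.7 = 2.6904
  age 3: 0.308 × 7.4 = 2.2792
  age 4: 0.232 × 4.0 = 0.9280
  age 5: 0.184 × 9.6 = 1.7664
  age 6: 0.148 × 11.6 = 1.7168
R₀ = 0.8459 + 2.6904 + 2.2792 + 0.9280 + 1.7664 + 1.7168 = 10.2267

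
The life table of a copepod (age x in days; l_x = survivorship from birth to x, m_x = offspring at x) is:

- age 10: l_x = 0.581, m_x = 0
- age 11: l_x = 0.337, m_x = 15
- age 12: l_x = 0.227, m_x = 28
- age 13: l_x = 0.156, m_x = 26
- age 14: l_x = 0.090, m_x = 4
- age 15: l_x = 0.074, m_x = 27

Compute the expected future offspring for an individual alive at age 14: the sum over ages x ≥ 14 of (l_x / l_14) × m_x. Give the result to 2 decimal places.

l_14 = 0.090. Conditional survival from age 14 to x is l_x / l_14.
  x=14: (0.090/0.090) × 4 = 4.0000
  x=15: (0.074/0.090) × 27 = 22.2000
Sum = 4.0000 + 22.2000 = 26.2000

26.20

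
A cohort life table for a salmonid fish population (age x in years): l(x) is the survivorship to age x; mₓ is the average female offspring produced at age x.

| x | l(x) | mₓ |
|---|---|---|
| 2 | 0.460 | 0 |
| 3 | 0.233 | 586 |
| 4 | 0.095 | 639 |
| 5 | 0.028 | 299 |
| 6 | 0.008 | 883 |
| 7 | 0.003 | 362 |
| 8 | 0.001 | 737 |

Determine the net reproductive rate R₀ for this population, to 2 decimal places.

214.50

R₀ = Σ l(x) mₓ:
  age 2: 0.460 × 0 = 0.0000
  age 3: 0.233 × 586 = 136.5380
  age 4: 0.095 × 639 = 60.7050
  age 5: 0.028 × 299 = 8.3720
  age 6: 0.008 × 883 = 7.0640
  age 7: 0.003 × 362 = 1.0860
  age 8: 0.001 × 737 = 0.7370
R₀ = 0.0000 + 136.5380 + 60.7050 + 8.3720 + 7.0640 + 1.0860 + 0.7370 = 214.5020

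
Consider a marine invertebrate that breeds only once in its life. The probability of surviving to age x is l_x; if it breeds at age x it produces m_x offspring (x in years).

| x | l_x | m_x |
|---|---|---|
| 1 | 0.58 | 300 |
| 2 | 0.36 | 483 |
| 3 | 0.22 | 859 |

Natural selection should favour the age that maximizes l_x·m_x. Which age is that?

Expected offspring if breeding at age x = l_x × m_x:
  age 1: 0.58 × 300 = 174.000
  age 2: 0.36 × 483 = 173.880
  age 3: 0.22 × 859 = 188.980
Maximum at age 3 (188.980).

3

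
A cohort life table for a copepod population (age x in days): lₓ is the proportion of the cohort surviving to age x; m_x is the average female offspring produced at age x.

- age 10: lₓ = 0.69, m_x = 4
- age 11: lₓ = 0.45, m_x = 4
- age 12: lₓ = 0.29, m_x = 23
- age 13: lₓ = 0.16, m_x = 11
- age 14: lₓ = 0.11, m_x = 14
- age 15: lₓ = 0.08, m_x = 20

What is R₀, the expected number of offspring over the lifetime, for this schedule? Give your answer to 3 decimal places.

R₀ = Σ lₓ m_x:
  age 10: 0.69 × 4 = 2.7600
  age 11: 0.45 × 4 = 1.8000
  age 12: 0.29 × 23 = 6.6700
  age 13: 0.16 × 11 = 1.7600
  age 14: 0.11 × 14 = 1.5400
  age 15: 0.08 × 20 = 1.6000
R₀ = 2.7600 + 1.8000 + 6.6700 + 1.7600 + 1.5400 + 1.6000 = 16.1300

16.130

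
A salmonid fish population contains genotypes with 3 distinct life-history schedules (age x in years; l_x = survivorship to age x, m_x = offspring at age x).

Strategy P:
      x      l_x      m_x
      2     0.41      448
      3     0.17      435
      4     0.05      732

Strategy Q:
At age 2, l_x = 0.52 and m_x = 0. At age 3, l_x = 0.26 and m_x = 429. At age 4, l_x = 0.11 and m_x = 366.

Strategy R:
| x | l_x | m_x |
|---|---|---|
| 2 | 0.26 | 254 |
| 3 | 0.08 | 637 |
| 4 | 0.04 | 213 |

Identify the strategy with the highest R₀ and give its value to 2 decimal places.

294.23

Strategy P: R₀ = 0.41×448 + 0.17×435 + 0.05×732 = 294.2300
Strategy Q: R₀ = 0.52×0 + 0.26×429 + 0.11×366 = 151.8000
Strategy R: R₀ = 0.26×254 + 0.08×637 + 0.04×213 = 125.5200
Highest R₀: strategy P with 294.2300.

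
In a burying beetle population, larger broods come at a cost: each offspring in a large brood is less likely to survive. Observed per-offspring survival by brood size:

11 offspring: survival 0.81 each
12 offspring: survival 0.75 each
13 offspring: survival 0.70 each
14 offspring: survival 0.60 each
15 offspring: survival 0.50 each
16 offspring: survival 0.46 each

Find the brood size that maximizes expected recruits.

13

Expected recruits = c × s(c):
  c=11: 11 × 0.81 = 8.910
  c=12: 12 × 0.75 = 9.000
  c=13: 13 × 0.70 = 9.100
  c=14: 14 × 0.60 = 8.400
  c=15: 15 × 0.50 = 7.500
  c=16: 16 × 0.46 = 7.360
Maximum at c = 13 (9.100 recruits).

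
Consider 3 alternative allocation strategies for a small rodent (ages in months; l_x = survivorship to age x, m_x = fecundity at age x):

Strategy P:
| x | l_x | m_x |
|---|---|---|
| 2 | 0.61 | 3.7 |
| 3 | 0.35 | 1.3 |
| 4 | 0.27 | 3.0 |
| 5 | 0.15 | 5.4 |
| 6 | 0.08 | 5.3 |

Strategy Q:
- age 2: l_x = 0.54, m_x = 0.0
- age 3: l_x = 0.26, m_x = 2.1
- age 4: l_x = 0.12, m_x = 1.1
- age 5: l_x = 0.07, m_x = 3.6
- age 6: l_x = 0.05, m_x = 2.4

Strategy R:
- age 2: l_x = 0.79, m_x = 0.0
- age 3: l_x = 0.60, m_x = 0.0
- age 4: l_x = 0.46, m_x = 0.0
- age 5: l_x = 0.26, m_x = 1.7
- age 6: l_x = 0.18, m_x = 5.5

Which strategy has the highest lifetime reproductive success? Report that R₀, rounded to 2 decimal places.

Strategy P: R₀ = 0.61×3.7 + 0.35×1.3 + 0.27×3.0 + 0.15×5.4 + 0.08×5.3 = 4.7560
Strategy Q: R₀ = 0.54×0.0 + 0.26×2.1 + 0.12×1.1 + 0.07×3.6 + 0.05×2.4 = 1.0500
Strategy R: R₀ = 0.79×0.0 + 0.60×0.0 + 0.46×0.0 + 0.26×1.7 + 0.18×5.5 = 1.4320
Highest R₀: strategy P with 4.7560.

4.76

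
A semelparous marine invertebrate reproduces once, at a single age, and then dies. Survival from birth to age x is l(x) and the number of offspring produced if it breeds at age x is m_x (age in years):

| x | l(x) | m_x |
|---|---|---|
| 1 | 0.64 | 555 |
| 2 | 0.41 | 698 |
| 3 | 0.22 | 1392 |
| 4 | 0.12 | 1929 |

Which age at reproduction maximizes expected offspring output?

Expected offspring if breeding at age x = l(x) × m_x:
  age 1: 0.64 × 555 = 355.200
  age 2: 0.41 × 698 = 286.180
  age 3: 0.22 × 1392 = 306.240
  age 4: 0.12 × 1929 = 231.480
Maximum at age 1 (355.200).

1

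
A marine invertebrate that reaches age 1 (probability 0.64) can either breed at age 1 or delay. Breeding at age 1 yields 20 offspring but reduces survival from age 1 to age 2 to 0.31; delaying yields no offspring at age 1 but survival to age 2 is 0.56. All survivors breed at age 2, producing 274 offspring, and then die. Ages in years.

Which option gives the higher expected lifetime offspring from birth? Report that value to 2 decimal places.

breed at age 1: R₀ = 0.64 × (20 + 0.31 × 274) = 0.64 × 104.9400 = 67.1616
delay to age 2: R₀ = 0.64 × (0.56 × 274) = 0.64 × 153.4400 = 98.2016
Higher: delay to age 2 (98.2016).

98.20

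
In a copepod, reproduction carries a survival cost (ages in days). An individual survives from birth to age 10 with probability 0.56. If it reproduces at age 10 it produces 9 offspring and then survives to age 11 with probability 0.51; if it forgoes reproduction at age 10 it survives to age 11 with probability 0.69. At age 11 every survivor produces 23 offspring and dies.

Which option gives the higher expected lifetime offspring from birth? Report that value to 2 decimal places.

11.61

breed at age 10: R₀ = 0.56 × (9 + 0.51 × 23) = 0.56 × 20.7300 = 11.6088
delay to age 11: R₀ = 0.56 × (0.69 × 23) = 0.56 × 15.8700 = 8.8872
Higher: breed at age 10 (11.6088).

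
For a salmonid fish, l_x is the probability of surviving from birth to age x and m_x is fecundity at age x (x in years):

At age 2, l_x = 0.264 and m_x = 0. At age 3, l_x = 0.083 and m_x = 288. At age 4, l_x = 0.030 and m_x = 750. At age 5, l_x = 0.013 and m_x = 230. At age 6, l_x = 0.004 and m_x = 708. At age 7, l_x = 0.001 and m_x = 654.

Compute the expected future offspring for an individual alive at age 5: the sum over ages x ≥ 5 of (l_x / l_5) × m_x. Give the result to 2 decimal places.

498.15

l_5 = 0.013. Conditional survival from age 5 to x is l_x / l_5.
  x=5: (0.013/0.013) × 230 = 230.0000
  x=6: (0.004/0.013) × 708 = 217.8462
  x=7: (0.001/0.013) × 654 = 50.3077
Sum = 230.0000 + 217.8462 + 50.3077 = 498.1538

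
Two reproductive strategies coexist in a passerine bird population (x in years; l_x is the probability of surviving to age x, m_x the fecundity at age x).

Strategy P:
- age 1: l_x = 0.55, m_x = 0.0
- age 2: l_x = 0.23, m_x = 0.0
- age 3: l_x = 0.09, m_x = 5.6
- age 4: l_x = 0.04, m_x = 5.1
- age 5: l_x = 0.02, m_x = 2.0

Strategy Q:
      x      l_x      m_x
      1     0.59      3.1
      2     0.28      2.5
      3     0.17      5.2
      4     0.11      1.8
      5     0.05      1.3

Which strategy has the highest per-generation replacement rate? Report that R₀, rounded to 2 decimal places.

Strategy P: R₀ = 0.55×0.0 + 0.23×0.0 + 0.09×5.6 + 0.04×5.1 + 0.02×2.0 = 0.7480
Strategy Q: R₀ = 0.59×3.1 + 0.28×2.5 + 0.17×5.2 + 0.11×1.8 + 0.05×1.3 = 3.6760
Highest R₀: strategy Q with 3.6760.

3.68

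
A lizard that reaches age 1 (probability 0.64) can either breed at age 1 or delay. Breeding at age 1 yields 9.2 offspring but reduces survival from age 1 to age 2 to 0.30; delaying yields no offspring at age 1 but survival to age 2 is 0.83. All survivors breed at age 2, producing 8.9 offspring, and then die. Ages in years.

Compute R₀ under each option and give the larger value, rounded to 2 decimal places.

breed at age 1: R₀ = 0.64 × (9.2 + 0.30 × 8.9) = 0.64 × 11.8700 = 7.5968
delay to age 2: R₀ = 0.64 × (0.83 × 8.9) = 0.64 × 7.3870 = 4.7277
Higher: breed at age 1 (7.5968).

7.60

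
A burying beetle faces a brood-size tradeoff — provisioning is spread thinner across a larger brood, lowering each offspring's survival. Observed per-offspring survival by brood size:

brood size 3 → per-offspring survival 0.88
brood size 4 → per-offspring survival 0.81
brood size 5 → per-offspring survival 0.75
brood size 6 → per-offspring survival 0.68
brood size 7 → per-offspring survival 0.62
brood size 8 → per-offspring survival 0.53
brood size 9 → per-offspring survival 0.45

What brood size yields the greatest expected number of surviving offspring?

7

Expected surviving offspring = c × s(c):
  c=3: 3 × 0.88 = 2.640
  c=4: 4 × 0.81 = 3.240
  c=5: 5 × 0.75 = 3.750
  c=6: 6 × 0.68 = 4.080
  c=7: 7 × 0.62 = 4.340
  c=8: 8 × 0.53 = 4.240
  c=9: 9 × 0.45 = 4.050
Maximum at c = 7 (4.340 surviving offspring).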